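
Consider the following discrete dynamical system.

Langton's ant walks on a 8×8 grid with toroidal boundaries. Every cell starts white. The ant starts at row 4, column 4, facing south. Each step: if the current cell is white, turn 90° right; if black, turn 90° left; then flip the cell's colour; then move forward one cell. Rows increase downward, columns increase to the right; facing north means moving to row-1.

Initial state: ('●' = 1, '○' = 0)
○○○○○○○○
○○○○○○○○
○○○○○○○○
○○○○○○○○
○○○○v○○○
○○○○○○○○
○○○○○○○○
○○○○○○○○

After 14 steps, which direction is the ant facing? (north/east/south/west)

k=0  ○○○○○○○○
○○○○○○○○
○○○○○○○○
○○○○○○○○
○○○○v○○○
○○○○○○○○
○○○○○○○○
○○○○○○○○
k=1  ○○○○○○○○
○○○○○○○○
○○○○○○○○
○○○○○○○○
○○○<●○○○
○○○○○○○○
○○○○○○○○
○○○○○○○○
k=2  ○○○○○○○○
○○○○○○○○
○○○○○○○○
○○○^○○○○
○○○●●○○○
○○○○○○○○
○○○○○○○○
○○○○○○○○
k=3  ○○○○○○○○
○○○○○○○○
○○○○○○○○
○○○●>○○○
○○○●●○○○
○○○○○○○○
○○○○○○○○
○○○○○○○○
k=4  ○○○○○○○○
○○○○○○○○
○○○○○○○○
○○○●●○○○
○○○●v○○○
○○○○○○○○
○○○○○○○○
○○○○○○○○
k=5  ○○○○○○○○
○○○○○○○○
○○○○○○○○
○○○●●○○○
○○○●○>○○
○○○○○○○○
○○○○○○○○
○○○○○○○○
k=6  ○○○○○○○○
○○○○○○○○
○○○○○○○○
○○○●●○○○
○○○●○●○○
○○○○○v○○
○○○○○○○○
○○○○○○○○
k=7  ○○○○○○○○
○○○○○○○○
○○○○○○○○
○○○●●○○○
○○○●○●○○
○○○○<●○○
○○○○○○○○
○○○○○○○○
k=8  ○○○○○○○○
○○○○○○○○
○○○○○○○○
○○○●●○○○
○○○●^●○○
○○○○●●○○
○○○○○○○○
○○○○○○○○
k=9  ○○○○○○○○
○○○○○○○○
○○○○○○○○
○○○●●○○○
○○○●●>○○
○○○○●●○○
○○○○○○○○
○○○○○○○○
k=10  ○○○○○○○○
○○○○○○○○
○○○○○○○○
○○○●●^○○
○○○●●○○○
○○○○●●○○
○○○○○○○○
○○○○○○○○
k=11  ○○○○○○○○
○○○○○○○○
○○○○○○○○
○○○●●●>○
○○○●●○○○
○○○○●●○○
○○○○○○○○
○○○○○○○○
k=12  ○○○○○○○○
○○○○○○○○
○○○○○○○○
○○○●●●●○
○○○●●○v○
○○○○●●○○
○○○○○○○○
○○○○○○○○
k=13  ○○○○○○○○
○○○○○○○○
○○○○○○○○
○○○●●●●○
○○○●●<●○
○○○○●●○○
○○○○○○○○
○○○○○○○○
k=14  ○○○○○○○○
○○○○○○○○
○○○○○○○○
○○○●●^●○
○○○●●●●○
○○○○●●○○
○○○○○○○○
○○○○○○○○

north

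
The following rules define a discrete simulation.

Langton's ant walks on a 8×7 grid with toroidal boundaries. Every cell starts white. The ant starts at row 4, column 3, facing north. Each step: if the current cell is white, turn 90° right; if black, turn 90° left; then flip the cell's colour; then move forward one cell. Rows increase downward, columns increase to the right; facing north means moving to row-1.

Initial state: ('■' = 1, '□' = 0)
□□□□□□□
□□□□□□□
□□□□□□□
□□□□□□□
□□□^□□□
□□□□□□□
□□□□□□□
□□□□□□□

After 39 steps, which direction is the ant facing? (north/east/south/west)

0) □□□□□□□
□□□□□□□
□□□□□□□
□□□□□□□
□□□^□□□
□□□□□□□
□□□□□□□
□□□□□□□
1) □□□□□□□
□□□□□□□
□□□□□□□
□□□□□□□
□□□■>□□
□□□□□□□
□□□□□□□
□□□□□□□
2) □□□□□□□
□□□□□□□
□□□□□□□
□□□□□□□
□□□■■□□
□□□□v□□
□□□□□□□
□□□□□□□
3) □□□□□□□
□□□□□□□
□□□□□□□
□□□□□□□
□□□■■□□
□□□<■□□
□□□□□□□
□□□□□□□
4) □□□□□□□
□□□□□□□
□□□□□□□
□□□□□□□
□□□^■□□
□□□■■□□
□□□□□□□
□□□□□□□
5) □□□□□□□
□□□□□□□
□□□□□□□
□□□□□□□
□□<□■□□
□□□■■□□
□□□□□□□
□□□□□□□
6) □□□□□□□
□□□□□□□
□□□□□□□
□□^□□□□
□□■□■□□
□□□■■□□
□□□□□□□
□□□□□□□
7) □□□□□□□
□□□□□□□
□□□□□□□
□□■>□□□
□□■□■□□
□□□■■□□
□□□□□□□
□□□□□□□
8) □□□□□□□
□□□□□□□
□□□□□□□
□□■■□□□
□□■v■□□
□□□■■□□
□□□□□□□
□□□□□□□
9) □□□□□□□
□□□□□□□
□□□□□□□
□□■■□□□
□□<■■□□
□□□■■□□
□□□□□□□
□□□□□□□
10) □□□□□□□
□□□□□□□
□□□□□□□
□□■■□□□
□□□■■□□
□□v■■□□
□□□□□□□
□□□□□□□
11) □□□□□□□
□□□□□□□
□□□□□□□
□□■■□□□
□□□■■□□
□<■■■□□
□□□□□□□
□□□□□□□
12) □□□□□□□
□□□□□□□
□□□□□□□
□□■■□□□
□^□■■□□
□■■■■□□
□□□□□□□
□□□□□□□
13) □□□□□□□
□□□□□□□
□□□□□□□
□□■■□□□
□■>■■□□
□■■■■□□
□□□□□□□
□□□□□□□
14) □□□□□□□
□□□□□□□
□□□□□□□
□□■■□□□
□■■■■□□
□■v■■□□
□□□□□□□
□□□□□□□
15) □□□□□□□
□□□□□□□
□□□□□□□
□□■■□□□
□■■■■□□
□■□>■□□
□□□□□□□
□□□□□□□
16) □□□□□□□
□□□□□□□
□□□□□□□
□□■■□□□
□■■^■□□
□■□□■□□
□□□□□□□
□□□□□□□
17) □□□□□□□
□□□□□□□
□□□□□□□
□□■■□□□
□■<□■□□
□■□□■□□
□□□□□□□
□□□□□□□
18) □□□□□□□
□□□□□□□
□□□□□□□
□□■■□□□
□■□□■□□
□■v□■□□
□□□□□□□
□□□□□□□
19) □□□□□□□
□□□□□□□
□□□□□□□
□□■■□□□
□■□□■□□
□<■□■□□
□□□□□□□
□□□□□□□
20) □□□□□□□
□□□□□□□
□□□□□□□
□□■■□□□
□■□□■□□
□□■□■□□
□v□□□□□
□□□□□□□
21) □□□□□□□
□□□□□□□
□□□□□□□
□□■■□□□
□■□□■□□
□□■□■□□
<■□□□□□
□□□□□□□
22) □□□□□□□
□□□□□□□
□□□□□□□
□□■■□□□
□■□□■□□
^□■□■□□
■■□□□□□
□□□□□□□
23) □□□□□□□
□□□□□□□
□□□□□□□
□□■■□□□
□■□□■□□
■>■□■□□
■■□□□□□
□□□□□□□
24) □□□□□□□
□□□□□□□
□□□□□□□
□□■■□□□
□■□□■□□
■■■□■□□
■v□□□□□
□□□□□□□
25) □□□□□□□
□□□□□□□
□□□□□□□
□□■■□□□
□■□□■□□
■■■□■□□
■□>□□□□
□□□□□□□
26) □□□□□□□
□□□□□□□
□□□□□□□
□□■■□□□
□■□□■□□
■■■□■□□
■□■□□□□
□□v□□□□
27) □□□□□□□
□□□□□□□
□□□□□□□
□□■■□□□
□■□□■□□
■■■□■□□
■□■□□□□
□<■□□□□
28) □□□□□□□
□□□□□□□
□□□□□□□
□□■■□□□
□■□□■□□
■■■□■□□
■^■□□□□
□■■□□□□
29) □□□□□□□
□□□□□□□
□□□□□□□
□□■■□□□
□■□□■□□
■■■□■□□
■■>□□□□
□■■□□□□
30) □□□□□□□
□□□□□□□
□□□□□□□
□□■■□□□
□■□□■□□
■■^□■□□
■■□□□□□
□■■□□□□
31) □□□□□□□
□□□□□□□
□□□□□□□
□□■■□□□
□■□□■□□
■<□□■□□
■■□□□□□
□■■□□□□
32) □□□□□□□
□□□□□□□
□□□□□□□
□□■■□□□
□■□□■□□
■□□□■□□
■v□□□□□
□■■□□□□
33) □□□□□□□
□□□□□□□
□□□□□□□
□□■■□□□
□■□□■□□
■□□□■□□
■□>□□□□
□■■□□□□
34) □□□□□□□
□□□□□□□
□□□□□□□
□□■■□□□
□■□□■□□
■□□□■□□
■□■□□□□
□■v□□□□
35) □□□□□□□
□□□□□□□
□□□□□□□
□□■■□□□
□■□□■□□
■□□□■□□
■□■□□□□
□■□>□□□
36) □□□v□□□
□□□□□□□
□□□□□□□
□□■■□□□
□■□□■□□
■□□□■□□
■□■□□□□
□■□■□□□
37) □□<■□□□
□□□□□□□
□□□□□□□
□□■■□□□
□■□□■□□
■□□□■□□
■□■□□□□
□■□■□□□
38) □□■■□□□
□□□□□□□
□□□□□□□
□□■■□□□
□■□□■□□
■□□□■□□
■□■□□□□
□■^■□□□
39) □□■■□□□
□□□□□□□
□□□□□□□
□□■■□□□
□■□□■□□
■□□□■□□
■□■□□□□
□■■>□□□

east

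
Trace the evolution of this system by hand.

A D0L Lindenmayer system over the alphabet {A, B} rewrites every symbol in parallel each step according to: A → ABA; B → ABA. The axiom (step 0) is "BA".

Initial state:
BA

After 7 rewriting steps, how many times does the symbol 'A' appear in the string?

0) BA
1) ABAABA
2) ABAABAABAABAABAABA
3) ABAABAABAABAABAABAABAABAABAABAABAABAABAABAABAABAABAABA
4) ABAABAABAABAABAABAABAABAABAABAABAABAABAABAABAABAABAABAABAA…AABAABAABAABAABAABAABAABAABAABAABAABAABAABAABAABAABAABAABA  (len 162)
5) ABAABAABAABAABAABAABAABAABAABAABAABAABAABAABAABAABAABAABAA…AABAABAABAABAABAABAABAABAABAABAABAABAABAABAABAABAABAABAABA  (len 486)
6) ABAABAABAABAABAABAABAABAABAABAABAABAABAABAABAABAABAABAABAA…AABAABAABAABAABAABAABAABAABAABAABAABAABAABAABAABAABAABAABA  (len 1458)
7) ABAABAABAABAABAABAABAABAABAABAABAABAABAABAABAABAABAABAABAA…AABAABAABAABAABAABAABAABAABAABAABAABAABAABAABAABAABAABAABA  (len 4374)

2916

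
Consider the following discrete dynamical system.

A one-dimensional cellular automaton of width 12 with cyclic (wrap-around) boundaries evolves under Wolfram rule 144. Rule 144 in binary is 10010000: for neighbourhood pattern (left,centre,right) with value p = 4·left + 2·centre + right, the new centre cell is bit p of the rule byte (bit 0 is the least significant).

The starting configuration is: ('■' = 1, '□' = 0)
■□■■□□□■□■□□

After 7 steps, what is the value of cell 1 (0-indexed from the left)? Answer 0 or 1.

k=0  ■□■■□□□■□■□□
k=1  □□□□■□□□□□■□
k=2  □□□□□■□□□□□■
k=3  ■□□□□□■□□□□□
k=4  □■□□□□□■□□□□
k=5  □□■□□□□□■□□□
k=6  □□□■□□□□□■□□
k=7  □□□□■□□□□□■□

0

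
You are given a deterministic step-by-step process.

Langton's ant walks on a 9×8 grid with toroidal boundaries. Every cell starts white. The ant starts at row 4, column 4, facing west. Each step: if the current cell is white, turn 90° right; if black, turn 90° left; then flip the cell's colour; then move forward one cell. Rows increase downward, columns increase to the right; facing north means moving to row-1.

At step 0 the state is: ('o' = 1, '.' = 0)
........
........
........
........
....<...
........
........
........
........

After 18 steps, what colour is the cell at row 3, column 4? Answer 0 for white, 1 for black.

0) ........
........
........
........
....<...
........
........
........
........
1) ........
........
........
....^...
....o...
........
........
........
........
2) ........
........
........
....o>..
....o...
........
........
........
........
3) ........
........
........
....oo..
....ov..
........
........
........
........
4) ........
........
........
....oo..
....<o..
........
........
........
........
5) ........
........
........
....oo..
.....o..
....v...
........
........
........
6) ........
........
........
....oo..
.....o..
...<o...
........
........
........
7) ........
........
........
....oo..
...^.o..
...oo...
........
........
........
8) ........
........
........
....oo..
...o>o..
...oo...
........
........
........
9) ........
........
........
....oo..
...ooo..
...ov...
........
........
........
10) ........
........
........
....oo..
...ooo..
...o.>..
........
........
........
11) ........
........
........
....oo..
...ooo..
...o.o..
.....v..
........
........
12) ........
........
........
....oo..
...ooo..
...o.o..
....<o..
........
........
13) ........
........
........
....oo..
...ooo..
...o^o..
....oo..
........
........
14) ........
........
........
....oo..
...ooo..
...oo>..
....oo..
........
........
15) ........
........
........
....oo..
...oo^..
...oo...
....oo..
........
........
16) ........
........
........
....oo..
...o<...
...oo...
....oo..
........
........
17) ........
........
........
....oo..
...o....
...ov...
....oo..
........
........
18) ........
........
........
....oo..
...o....
...o.>..
....oo..
........
........

1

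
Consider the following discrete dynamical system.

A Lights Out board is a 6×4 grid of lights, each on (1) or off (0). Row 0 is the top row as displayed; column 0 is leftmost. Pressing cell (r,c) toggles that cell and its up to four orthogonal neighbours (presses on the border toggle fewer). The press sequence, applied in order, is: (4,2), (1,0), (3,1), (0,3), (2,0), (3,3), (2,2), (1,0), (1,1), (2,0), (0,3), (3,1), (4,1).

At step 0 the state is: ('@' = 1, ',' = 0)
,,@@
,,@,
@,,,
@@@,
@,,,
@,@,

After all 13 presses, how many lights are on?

12

gen 0: ,,@@
,,@,
@,,,
@@@,
@,,,
@,@,
gen 1: ,,@@
,,@,
@,,,
@@,,
@@@@
@,,,
gen 2: @,@@
@@@,
,,,,
@@,,
@@@@
@,,,
gen 3: @,@@
@@@,
,@,,
,,@,
@,@@
@,,,
gen 4: @,,,
@@@@
,@,,
,,@,
@,@@
@,,,
gen 5: @,,,
,@@@
@,,,
@,@,
@,@@
@,,,
gen 6: @,,,
,@@@
@,,@
@,,@
@,@,
@,,,
gen 7: @,,,
,@,@
@@@,
@,@@
@,@,
@,,,
gen 8: ,,,,
@,,@
,@@,
@,@@
@,@,
@,,,
gen 9: ,@,,
,@@@
,,@,
@,@@
@,@,
@,,,
gen 10: ,@,,
@@@@
@@@,
,,@@
@,@,
@,,,
gen 11: ,@@@
@@@,
@@@,
,,@@
@,@,
@,,,
gen 12: ,@@@
@@@,
@,@,
@@,@
@@@,
@,,,
gen 13: ,@@@
@@@,
@,@,
@,,@
,,,,
@@,,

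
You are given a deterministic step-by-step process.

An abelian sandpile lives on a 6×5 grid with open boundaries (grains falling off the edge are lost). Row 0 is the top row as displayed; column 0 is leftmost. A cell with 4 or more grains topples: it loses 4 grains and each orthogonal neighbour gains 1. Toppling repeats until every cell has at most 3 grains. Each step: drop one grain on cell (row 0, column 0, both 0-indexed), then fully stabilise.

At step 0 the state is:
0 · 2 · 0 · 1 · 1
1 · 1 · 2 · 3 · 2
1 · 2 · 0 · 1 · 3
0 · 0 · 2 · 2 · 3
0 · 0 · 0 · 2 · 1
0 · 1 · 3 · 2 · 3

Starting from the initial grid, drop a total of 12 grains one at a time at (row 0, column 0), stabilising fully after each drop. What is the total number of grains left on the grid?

43

step 0: 0 · 2 · 0 · 1 · 1
1 · 1 · 2 · 3 · 2
1 · 2 · 0 · 1 · 3
0 · 0 · 2 · 2 · 3
0 · 0 · 0 · 2 · 1
0 · 1 · 3 · 2 · 3
step 1: 1 · 2 · 0 · 1 · 1
1 · 1 · 2 · 3 · 2
1 · 2 · 0 · 1 · 3
0 · 0 · 2 · 2 · 3
0 · 0 · 0 · 2 · 1
0 · 1 · 3 · 2 · 3
step 2: 2 · 2 · 0 · 1 · 1
1 · 1 · 2 · 3 · 2
1 · 2 · 0 · 1 · 3
0 · 0 · 2 · 2 · 3
0 · 0 · 0 · 2 · 1
0 · 1 · 3 · 2 · 3
step 3: 3 · 2 · 0 · 1 · 1
1 · 1 · 2 · 3 · 2
1 · 2 · 0 · 1 · 3
0 · 0 · 2 · 2 · 3
0 · 0 · 0 · 2 · 1
0 · 1 · 3 · 2 · 3
step 4: 0 · 3 · 0 · 1 · 1
2 · 1 · 2 · 3 · 2
1 · 2 · 0 · 1 · 3
0 · 0 · 2 · 2 · 3
0 · 0 · 0 · 2 · 1
0 · 1 · 3 · 2 · 3
step 5: 1 · 3 · 0 · 1 · 1
2 · 1 · 2 · 3 · 2
1 · 2 · 0 · 1 · 3
0 · 0 · 2 · 2 · 3
0 · 0 · 0 · 2 · 1
0 · 1 · 3 · 2 · 3
step 6: 2 · 3 · 0 · 1 · 1
2 · 1 · 2 · 3 · 2
1 · 2 · 0 · 1 · 3
0 · 0 · 2 · 2 · 3
0 · 0 · 0 · 2 · 1
0 · 1 · 3 · 2 · 3
step 7: 3 · 3 · 0 · 1 · 1
2 · 1 · 2 · 3 · 2
1 · 2 · 0 · 1 · 3
0 · 0 · 2 · 2 · 3
0 · 0 · 0 · 2 · 1
0 · 1 · 3 · 2 · 3
step 8: 1 · 0 · 1 · 1 · 1
3 · 2 · 2 · 3 · 2
1 · 2 · 0 · 1 · 3
0 · 0 · 2 · 2 · 3
0 · 0 · 0 · 2 · 1
0 · 1 · 3 · 2 · 3
step 9: 2 · 0 · 1 · 1 · 1
3 · 2 · 2 · 3 · 2
1 · 2 · 0 · 1 · 3
0 · 0 · 2 · 2 · 3
0 · 0 · 0 · 2 · 1
0 · 1 · 3 · 2 · 3
step 10: 3 · 0 · 1 · 1 · 1
3 · 2 · 2 · 3 · 2
1 · 2 · 0 · 1 · 3
0 · 0 · 2 · 2 · 3
0 · 0 · 0 · 2 · 1
0 · 1 · 3 · 2 · 3
step 11: 1 · 1 · 1 · 1 · 1
0 · 3 · 2 · 3 · 2
2 · 2 · 0 · 1 · 3
0 · 0 · 2 · 2 · 3
0 · 0 · 0 · 2 · 1
0 · 1 · 3 · 2 · 3
step 12: 2 · 1 · 1 · 1 · 1
0 · 3 · 2 · 3 · 2
2 · 2 · 0 · 1 · 3
0 · 0 · 2 · 2 · 3
0 · 0 · 0 · 2 · 1
0 · 1 · 3 · 2 · 3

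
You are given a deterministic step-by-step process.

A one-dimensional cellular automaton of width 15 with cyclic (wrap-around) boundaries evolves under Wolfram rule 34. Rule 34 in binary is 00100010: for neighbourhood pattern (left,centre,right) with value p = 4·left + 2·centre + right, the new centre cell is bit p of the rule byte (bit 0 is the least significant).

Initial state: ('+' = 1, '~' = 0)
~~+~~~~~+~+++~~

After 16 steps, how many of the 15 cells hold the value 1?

gen 0: ~~+~~~~~+~+++~~
gen 1: ~+~~~~~+~+~~~~~
gen 2: +~~~~~+~+~~~~~~
gen 3: ~~~~~+~+~~~~~~+
gen 4: ~~~~+~+~~~~~~+~
gen 5: ~~~+~+~~~~~~+~~
gen 6: ~~+~+~~~~~~+~~~
gen 7: ~+~+~~~~~~+~~~~
gen 8: +~+~~~~~~+~~~~~
gen 9: ~+~~~~~~+~~~~~+
gen 10: +~~~~~~+~~~~~+~
gen 11: ~~~~~~+~~~~~+~+
gen 12: ~~~~~+~~~~~+~+~
gen 13: ~~~~+~~~~~+~+~~
gen 14: ~~~+~~~~~+~+~~~
gen 15: ~~+~~~~~+~+~~~~
gen 16: ~+~~~~~+~+~~~~~

3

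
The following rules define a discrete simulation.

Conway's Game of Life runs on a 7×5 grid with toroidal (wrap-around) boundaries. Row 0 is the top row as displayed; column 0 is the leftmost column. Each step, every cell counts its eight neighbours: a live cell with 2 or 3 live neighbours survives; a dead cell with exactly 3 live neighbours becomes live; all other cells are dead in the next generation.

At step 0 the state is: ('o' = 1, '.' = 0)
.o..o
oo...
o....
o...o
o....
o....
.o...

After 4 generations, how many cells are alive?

0) .o..o
oo...
o....
o...o
o....
o....
.o...
1) .oo..
.o..o
.....
oo..o
oo...
oo...
.o...
2) .oo..
ooo..
.o..o
.o..o
..o..
..o..
.....
3) o.o..
...o.
...oo
.ooo.
.ooo.
.....
.oo..
4) ..oo.
..oo.
....o
oo...
.o.o.
...o.
.oo..

12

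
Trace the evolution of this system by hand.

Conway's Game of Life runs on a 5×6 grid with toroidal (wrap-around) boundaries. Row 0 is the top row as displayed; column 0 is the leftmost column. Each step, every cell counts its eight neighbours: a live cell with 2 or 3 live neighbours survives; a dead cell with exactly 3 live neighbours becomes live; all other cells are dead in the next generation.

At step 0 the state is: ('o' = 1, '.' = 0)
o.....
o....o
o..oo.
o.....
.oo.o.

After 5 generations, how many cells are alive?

2

step 0: o.....
o....o
o..oo.
o.....
.oo.o.
step 1: o.....
oo..o.
oo..o.
o.o.o.
oo...o
step 2: ......
......
..o.o.
..ooo.
......
step 3: ......
......
..o.o.
..o.o.
...o..
step 4: ......
......
......
..o.o.
...o..
step 5: ......
......
......
...o..
...o..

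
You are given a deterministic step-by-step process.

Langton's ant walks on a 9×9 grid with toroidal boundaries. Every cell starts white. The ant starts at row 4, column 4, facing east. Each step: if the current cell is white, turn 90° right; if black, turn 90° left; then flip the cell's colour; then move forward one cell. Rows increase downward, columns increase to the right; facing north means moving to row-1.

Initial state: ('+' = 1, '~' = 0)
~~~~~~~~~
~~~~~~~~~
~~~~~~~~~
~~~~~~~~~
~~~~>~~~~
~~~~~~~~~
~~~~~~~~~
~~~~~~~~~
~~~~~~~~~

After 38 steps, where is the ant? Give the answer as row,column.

3,1

k=0  ~~~~~~~~~
~~~~~~~~~
~~~~~~~~~
~~~~~~~~~
~~~~>~~~~
~~~~~~~~~
~~~~~~~~~
~~~~~~~~~
~~~~~~~~~
k=1  ~~~~~~~~~
~~~~~~~~~
~~~~~~~~~
~~~~~~~~~
~~~~+~~~~
~~~~v~~~~
~~~~~~~~~
~~~~~~~~~
~~~~~~~~~
k=2  ~~~~~~~~~
~~~~~~~~~
~~~~~~~~~
~~~~~~~~~
~~~~+~~~~
~~~<+~~~~
~~~~~~~~~
~~~~~~~~~
~~~~~~~~~
k=3  ~~~~~~~~~
~~~~~~~~~
~~~~~~~~~
~~~~~~~~~
~~~^+~~~~
~~~++~~~~
~~~~~~~~~
~~~~~~~~~
~~~~~~~~~
k=4  ~~~~~~~~~
~~~~~~~~~
~~~~~~~~~
~~~~~~~~~
~~~+>~~~~
~~~++~~~~
~~~~~~~~~
~~~~~~~~~
~~~~~~~~~
k=5  ~~~~~~~~~
~~~~~~~~~
~~~~~~~~~
~~~~^~~~~
~~~+~~~~~
~~~++~~~~
~~~~~~~~~
~~~~~~~~~
~~~~~~~~~
k=6  ~~~~~~~~~
~~~~~~~~~
~~~~~~~~~
~~~~+>~~~
~~~+~~~~~
~~~++~~~~
~~~~~~~~~
~~~~~~~~~
~~~~~~~~~
k=7  ~~~~~~~~~
~~~~~~~~~
~~~~~~~~~
~~~~++~~~
~~~+~v~~~
~~~++~~~~
~~~~~~~~~
~~~~~~~~~
~~~~~~~~~
k=8  ~~~~~~~~~
~~~~~~~~~
~~~~~~~~~
~~~~++~~~
~~~+<+~~~
~~~++~~~~
~~~~~~~~~
~~~~~~~~~
~~~~~~~~~
k=9  ~~~~~~~~~
~~~~~~~~~
~~~~~~~~~
~~~~^+~~~
~~~+++~~~
~~~++~~~~
~~~~~~~~~
~~~~~~~~~
~~~~~~~~~
k=10  ~~~~~~~~~
~~~~~~~~~
~~~~~~~~~
~~~<~+~~~
~~~+++~~~
~~~++~~~~
~~~~~~~~~
~~~~~~~~~
~~~~~~~~~
k=11  ~~~~~~~~~
~~~~~~~~~
~~~^~~~~~
~~~+~+~~~
~~~+++~~~
~~~++~~~~
~~~~~~~~~
~~~~~~~~~
~~~~~~~~~
k=12  ~~~~~~~~~
~~~~~~~~~
~~~+>~~~~
~~~+~+~~~
~~~+++~~~
~~~++~~~~
~~~~~~~~~
~~~~~~~~~
~~~~~~~~~
k=13  ~~~~~~~~~
~~~~~~~~~
~~~++~~~~
~~~+v+~~~
~~~+++~~~
~~~++~~~~
~~~~~~~~~
~~~~~~~~~
~~~~~~~~~
k=14  ~~~~~~~~~
~~~~~~~~~
~~~++~~~~
~~~<++~~~
~~~+++~~~
~~~++~~~~
~~~~~~~~~
~~~~~~~~~
~~~~~~~~~
k=15  ~~~~~~~~~
~~~~~~~~~
~~~++~~~~
~~~~++~~~
~~~v++~~~
~~~++~~~~
~~~~~~~~~
~~~~~~~~~
~~~~~~~~~
k=16  ~~~~~~~~~
~~~~~~~~~
~~~++~~~~
~~~~++~~~
~~~~>+~~~
~~~++~~~~
~~~~~~~~~
~~~~~~~~~
~~~~~~~~~
k=17  ~~~~~~~~~
~~~~~~~~~
~~~++~~~~
~~~~^+~~~
~~~~~+~~~
~~~++~~~~
~~~~~~~~~
~~~~~~~~~
~~~~~~~~~
k=18  ~~~~~~~~~
~~~~~~~~~
~~~++~~~~
~~~<~+~~~
~~~~~+~~~
~~~++~~~~
~~~~~~~~~
~~~~~~~~~
~~~~~~~~~
k=19  ~~~~~~~~~
~~~~~~~~~
~~~^+~~~~
~~~+~+~~~
~~~~~+~~~
~~~++~~~~
~~~~~~~~~
~~~~~~~~~
~~~~~~~~~
k=20  ~~~~~~~~~
~~~~~~~~~
~~<~+~~~~
~~~+~+~~~
~~~~~+~~~
~~~++~~~~
~~~~~~~~~
~~~~~~~~~
~~~~~~~~~
k=21  ~~~~~~~~~
~~^~~~~~~
~~+~+~~~~
~~~+~+~~~
~~~~~+~~~
~~~++~~~~
~~~~~~~~~
~~~~~~~~~
~~~~~~~~~
k=22  ~~~~~~~~~
~~+>~~~~~
~~+~+~~~~
~~~+~+~~~
~~~~~+~~~
~~~++~~~~
~~~~~~~~~
~~~~~~~~~
~~~~~~~~~
k=23  ~~~~~~~~~
~~++~~~~~
~~+v+~~~~
~~~+~+~~~
~~~~~+~~~
~~~++~~~~
~~~~~~~~~
~~~~~~~~~
~~~~~~~~~
k=24  ~~~~~~~~~
~~++~~~~~
~~<++~~~~
~~~+~+~~~
~~~~~+~~~
~~~++~~~~
~~~~~~~~~
~~~~~~~~~
~~~~~~~~~
k=25  ~~~~~~~~~
~~++~~~~~
~~~++~~~~
~~v+~+~~~
~~~~~+~~~
~~~++~~~~
~~~~~~~~~
~~~~~~~~~
~~~~~~~~~
k=26  ~~~~~~~~~
~~++~~~~~
~~~++~~~~
~<++~+~~~
~~~~~+~~~
~~~++~~~~
~~~~~~~~~
~~~~~~~~~
~~~~~~~~~
k=27  ~~~~~~~~~
~~++~~~~~
~^~++~~~~
~+++~+~~~
~~~~~+~~~
~~~++~~~~
~~~~~~~~~
~~~~~~~~~
~~~~~~~~~
k=28  ~~~~~~~~~
~~++~~~~~
~+>++~~~~
~+++~+~~~
~~~~~+~~~
~~~++~~~~
~~~~~~~~~
~~~~~~~~~
~~~~~~~~~
k=29  ~~~~~~~~~
~~++~~~~~
~++++~~~~
~+v+~+~~~
~~~~~+~~~
~~~++~~~~
~~~~~~~~~
~~~~~~~~~
~~~~~~~~~
k=30  ~~~~~~~~~
~~++~~~~~
~++++~~~~
~+~>~+~~~
~~~~~+~~~
~~~++~~~~
~~~~~~~~~
~~~~~~~~~
~~~~~~~~~
k=31  ~~~~~~~~~
~~++~~~~~
~++^+~~~~
~+~~~+~~~
~~~~~+~~~
~~~++~~~~
~~~~~~~~~
~~~~~~~~~
~~~~~~~~~
k=32  ~~~~~~~~~
~~++~~~~~
~+<~+~~~~
~+~~~+~~~
~~~~~+~~~
~~~++~~~~
~~~~~~~~~
~~~~~~~~~
~~~~~~~~~
k=33  ~~~~~~~~~
~~++~~~~~
~+~~+~~~~
~+v~~+~~~
~~~~~+~~~
~~~++~~~~
~~~~~~~~~
~~~~~~~~~
~~~~~~~~~
k=34  ~~~~~~~~~
~~++~~~~~
~+~~+~~~~
~<+~~+~~~
~~~~~+~~~
~~~++~~~~
~~~~~~~~~
~~~~~~~~~
~~~~~~~~~
k=35  ~~~~~~~~~
~~++~~~~~
~+~~+~~~~
~~+~~+~~~
~v~~~+~~~
~~~++~~~~
~~~~~~~~~
~~~~~~~~~
~~~~~~~~~
k=36  ~~~~~~~~~
~~++~~~~~
~+~~+~~~~
~~+~~+~~~
<+~~~+~~~
~~~++~~~~
~~~~~~~~~
~~~~~~~~~
~~~~~~~~~
k=37  ~~~~~~~~~
~~++~~~~~
~+~~+~~~~
^~+~~+~~~
++~~~+~~~
~~~++~~~~
~~~~~~~~~
~~~~~~~~~
~~~~~~~~~
k=38  ~~~~~~~~~
~~++~~~~~
~+~~+~~~~
+>+~~+~~~
++~~~+~~~
~~~++~~~~
~~~~~~~~~
~~~~~~~~~
~~~~~~~~~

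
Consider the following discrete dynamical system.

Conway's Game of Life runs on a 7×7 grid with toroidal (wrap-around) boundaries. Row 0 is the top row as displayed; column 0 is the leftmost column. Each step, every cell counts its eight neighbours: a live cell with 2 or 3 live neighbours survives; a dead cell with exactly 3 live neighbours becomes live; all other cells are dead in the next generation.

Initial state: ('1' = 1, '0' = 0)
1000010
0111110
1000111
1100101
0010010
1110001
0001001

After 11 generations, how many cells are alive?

k=0  1000010
0111110
1000111
1100101
0010010
1110001
0001001
k=1  1100010
0111000
0000000
0101100
0011010
1111011
0010010
k=2  1001101
1110000
0100100
0001100
0000010
1000010
0001010
k=3  1001111
0010111
1100100
0001110
0000011
0000010
1001010
k=4  1110000
0010000
1110000
1001000
0000001
0000010
1001000
k=5  1011000
0001000
1011000
1010001
0000001
0000001
1010001
k=6  1011001
0000100
1011001
1011001
0000011
0000011
1011001
k=7  1010111
0000110
1010111
0011100
0000100
0000100
0011100
k=8  0110001
0000000
0110001
0110001
0000110
0000110
0110001
k=9  0110000
0000000
0110000
0111001
0001101
0001101
0111001
k=10  1101000
0000000
1101000
0100110
0000001
0000001
0100110
k=11  1110100
0000000
1110100
0110111
1000001
1000001
0110111

22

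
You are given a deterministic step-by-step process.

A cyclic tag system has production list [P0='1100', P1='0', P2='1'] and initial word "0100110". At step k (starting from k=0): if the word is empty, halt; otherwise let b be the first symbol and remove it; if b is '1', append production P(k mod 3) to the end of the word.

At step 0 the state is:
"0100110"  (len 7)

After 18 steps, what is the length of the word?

t=0: "0100110"  (len 7)
t=1: "100110"  (len 6)
t=2: "001100"  (len 6)
t=3: "01100"  (len 5)
t=4: "1100"  (len 4)
t=5: "1000"  (len 4)
t=6: "0001"  (len 4)
t=7: "001"  (len 3)
t=8: "01"  (len 2)
t=9: "1"  (len 1)
t=10: "1100"  (len 4)
t=11: "1000"  (len 4)
t=12: "0001"  (len 4)
t=13: "001"  (len 3)
t=14: "01"  (len 2)
t=15: "1"  (len 1)
t=16: "1100"  (len 4)
t=17: "1000"  (len 4)
t=18: "0001"  (len 4)

4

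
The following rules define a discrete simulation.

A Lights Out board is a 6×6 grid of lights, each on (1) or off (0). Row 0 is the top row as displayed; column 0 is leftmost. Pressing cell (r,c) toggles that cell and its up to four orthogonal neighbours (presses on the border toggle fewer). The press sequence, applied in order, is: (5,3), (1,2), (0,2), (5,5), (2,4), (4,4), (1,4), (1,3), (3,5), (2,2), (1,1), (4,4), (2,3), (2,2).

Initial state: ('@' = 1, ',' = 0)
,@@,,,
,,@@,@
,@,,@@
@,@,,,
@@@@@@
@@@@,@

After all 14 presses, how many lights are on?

20

step 0: ,@@,,,
,,@@,@
,@,,@@
@,@,,,
@@@@@@
@@@@,@
step 1: ,@@,,,
,,@@,@
,@,,@@
@,@,,,
@@@,@@
@@,,@@
step 2: ,@,,,,
,@,,,@
,@@,@@
@,@,,,
@@@,@@
@@,,@@
step 3: ,,@@,,
,@@,,@
,@@,@@
@,@,,,
@@@,@@
@@,,@@
step 4: ,,@@,,
,@@,,@
,@@,@@
@,@,,,
@@@,@,
@@,,,,
step 5: ,,@@,,
,@@,@@
,@@@,,
@,@,@,
@@@,@,
@@,,,,
step 6: ,,@@,,
,@@,@@
,@@@,,
@,@,,,
@@@@,@
@@,,@,
step 7: ,,@@@,
,@@@,,
,@@@@,
@,@,,,
@@@@,@
@@,,@,
step 8: ,,@,@,
,@,,@,
,@@,@,
@,@,,,
@@@@,@
@@,,@,
step 9: ,,@,@,
,@,,@,
,@@,@@
@,@,@@
@@@@,,
@@,,@,
step 10: ,,@,@,
,@@,@,
,,,@@@
@,,,@@
@@@@,,
@@,,@,
step 11: ,@@,@,
@,,,@,
,@,@@@
@,,,@@
@@@@,,
@@,,@,
step 12: ,@@,@,
@,,,@,
,@,@@@
@,,,,@
@@@,@@
@@,,,,
step 13: ,@@,@,
@,,@@,
,@@,,@
@,,@,@
@@@,@@
@@,,,,
step 14: ,@@,@,
@,@@@,
,,,@,@
@,@@,@
@@@,@@
@@,,,,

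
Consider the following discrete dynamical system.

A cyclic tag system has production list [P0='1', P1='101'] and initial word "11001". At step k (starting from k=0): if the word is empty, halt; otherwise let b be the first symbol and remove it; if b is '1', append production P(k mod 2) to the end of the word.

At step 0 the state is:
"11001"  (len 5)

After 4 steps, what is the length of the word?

5

gen 0: "11001"  (len 5)
gen 1: "10011"  (len 5)
gen 2: "0011101"  (len 7)
gen 3: "011101"  (len 6)
gen 4: "11101"  (len 5)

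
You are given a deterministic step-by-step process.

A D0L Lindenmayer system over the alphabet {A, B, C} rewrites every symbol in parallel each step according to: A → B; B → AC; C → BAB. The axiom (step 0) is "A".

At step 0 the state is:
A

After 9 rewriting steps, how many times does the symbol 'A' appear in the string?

[0] A
[1] B
[2] AC
[3] BBAB
[4] ACACBAC
[5] BBABBBABACBBAB
[6] ACACBACACACBACBBABACACBAC
[7] BBABBBABACBBABBBABBBABACBBABACACBACBBABBBABACBBAB
[8] ACACBACACACBACBBABACACBACACACBACACACBACBBABACACBACBBABBBABACBBABACACBACACACBACBBABACACBAC
[9] BBABBBABACBBABBBABBBABACBBABACACBACBBABBBABACBBABBBABBBABA…ABACACBACBBABBBABACBBABBBABBBABACBBABACACBACBBABBBABACBBAB  (len 172)

55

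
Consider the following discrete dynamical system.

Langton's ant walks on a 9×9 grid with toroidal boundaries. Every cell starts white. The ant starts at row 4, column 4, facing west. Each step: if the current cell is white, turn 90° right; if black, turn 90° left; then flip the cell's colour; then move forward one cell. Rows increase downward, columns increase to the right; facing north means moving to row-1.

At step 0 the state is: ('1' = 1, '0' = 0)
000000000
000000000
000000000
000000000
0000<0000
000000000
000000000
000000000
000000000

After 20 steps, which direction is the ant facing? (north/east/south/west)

step 0: 000000000
000000000
000000000
000000000
0000<0000
000000000
000000000
000000000
000000000
step 1: 000000000
000000000
000000000
0000^0000
000010000
000000000
000000000
000000000
000000000
step 2: 000000000
000000000
000000000
00001>000
000010000
000000000
000000000
000000000
000000000
step 3: 000000000
000000000
000000000
000011000
00001v000
000000000
000000000
000000000
000000000
step 4: 000000000
000000000
000000000
000011000
0000<1000
000000000
000000000
000000000
000000000
step 5: 000000000
000000000
000000000
000011000
000001000
0000v0000
000000000
000000000
000000000
step 6: 000000000
000000000
000000000
000011000
000001000
000<10000
000000000
000000000
000000000
step 7: 000000000
000000000
000000000
000011000
000^01000
000110000
000000000
000000000
000000000
step 8: 000000000
000000000
000000000
000011000
0001>1000
000110000
000000000
000000000
000000000
step 9: 000000000
000000000
000000000
000011000
000111000
0001v0000
000000000
000000000
000000000
step 10: 000000000
000000000
000000000
000011000
000111000
00010>000
000000000
000000000
000000000
step 11: 000000000
000000000
000000000
000011000
000111000
000101000
00000v000
000000000
000000000
step 12: 000000000
000000000
000000000
000011000
000111000
000101000
0000<1000
000000000
000000000
step 13: 000000000
000000000
000000000
000011000
000111000
0001^1000
000011000
000000000
000000000
step 14: 000000000
000000000
000000000
000011000
000111000
00011>000
000011000
000000000
000000000
step 15: 000000000
000000000
000000000
000011000
00011^000
000110000
000011000
000000000
000000000
step 16: 000000000
000000000
000000000
000011000
0001<0000
000110000
000011000
000000000
000000000
step 17: 000000000
000000000
000000000
000011000
000100000
0001v0000
000011000
000000000
000000000
step 18: 000000000
000000000
000000000
000011000
000100000
00010>000
000011000
000000000
000000000
step 19: 000000000
000000000
000000000
000011000
000100000
000101000
00001v000
000000000
000000000
step 20: 000000000
000000000
000000000
000011000
000100000
000101000
000010>00
000000000
000000000

east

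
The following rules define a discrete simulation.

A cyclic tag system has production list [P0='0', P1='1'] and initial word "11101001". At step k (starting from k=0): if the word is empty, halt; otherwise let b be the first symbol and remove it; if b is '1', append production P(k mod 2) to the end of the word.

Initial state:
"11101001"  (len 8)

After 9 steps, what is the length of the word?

gen 0: "11101001"  (len 8)
gen 1: "11010010"  (len 8)
gen 2: "10100101"  (len 8)
gen 3: "01001010"  (len 8)
gen 4: "1001010"  (len 7)
gen 5: "0010100"  (len 7)
gen 6: "010100"  (len 6)
gen 7: "10100"  (len 5)
gen 8: "01001"  (len 5)
gen 9: "1001"  (len 4)

4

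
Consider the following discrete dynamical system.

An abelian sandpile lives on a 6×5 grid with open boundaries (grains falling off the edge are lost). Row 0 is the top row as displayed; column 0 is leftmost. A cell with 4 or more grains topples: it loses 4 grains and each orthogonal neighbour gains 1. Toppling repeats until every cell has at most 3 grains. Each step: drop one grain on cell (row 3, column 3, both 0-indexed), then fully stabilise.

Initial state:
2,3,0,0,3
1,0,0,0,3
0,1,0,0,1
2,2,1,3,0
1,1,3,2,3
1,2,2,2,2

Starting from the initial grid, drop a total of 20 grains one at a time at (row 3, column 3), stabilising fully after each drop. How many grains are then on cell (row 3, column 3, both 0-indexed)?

1

[0] 2,3,0,0,3
1,0,0,0,3
0,1,0,0,1
2,2,1,3,0
1,1,3,2,3
1,2,2,2,2
[1] 2,3,0,0,3
1,0,0,0,3
0,1,0,1,1
2,2,2,0,1
1,1,3,3,3
1,2,2,2,2
[2] 2,3,0,0,3
1,0,0,0,3
0,1,0,1,1
2,2,2,1,1
1,1,3,3,3
1,2,2,2,2
[3] 2,3,0,0,3
1,0,0,0,3
0,1,0,1,1
2,2,2,2,1
1,1,3,3,3
1,2,2,2,2
[4] 2,3,0,0,3
1,0,0,0,3
0,1,0,1,1
2,2,2,3,1
1,1,3,3,3
1,2,2,2,2
[5] 2,3,0,0,3
1,0,0,0,3
0,1,1,2,1
2,3,0,2,3
1,2,1,2,0
1,2,3,3,3
[6] 2,3,0,0,3
1,0,0,0,3
0,1,1,2,1
2,3,0,3,3
1,2,1,2,0
1,2,3,3,3
[7] 2,3,0,0,3
1,0,0,0,3
0,1,1,3,2
2,3,1,1,0
1,2,1,3,1
1,2,3,3,3
[8] 2,3,0,0,3
1,0,0,0,3
0,1,1,3,2
2,3,1,2,0
1,2,1,3,1
1,2,3,3,3
[9] 2,3,0,0,3
1,0,0,0,3
0,1,1,3,2
2,3,1,3,0
1,2,1,3,1
1,2,3,3,3
[10] 2,3,0,0,3
1,0,0,1,3
0,1,2,0,3
2,3,2,2,1
1,2,3,1,3
1,3,0,2,0
[11] 2,3,0,0,3
1,0,0,1,3
0,1,2,0,3
2,3,2,3,1
1,2,3,1,3
1,3,0,2,0
[12] 2,3,0,0,3
1,0,0,1,3
0,1,2,1,3
2,3,3,0,2
1,2,3,2,3
1,3,0,2,0
[13] 2,3,0,0,3
1,0,0,1,3
0,1,2,1,3
2,3,3,1,2
1,2,3,2,3
1,3,0,2,0
[14] 2,3,0,0,3
1,0,0,1,3
0,1,2,1,3
2,3,3,2,2
1,2,3,2,3
1,3,0,2,0
[15] 2,3,0,0,3
1,0,0,1,3
0,1,2,1,3
2,3,3,3,2
1,2,3,2,3
1,3,0,2,0
[16] 2,3,0,1,0
1,0,0,2,1
0,2,3,3,1
3,1,2,3,1
2,1,2,1,1
2,0,2,3,1
[17] 2,3,0,1,0
1,0,1,3,1
0,3,1,1,2
3,2,0,2,2
2,1,3,2,1
2,0,2,3,1
[18] 2,3,0,1,0
1,0,1,3,1
0,3,1,1,2
3,2,0,3,2
2,1,3,2,1
2,0,2,3,1
[19] 2,3,0,1,0
1,0,1,3,1
0,3,1,2,2
3,2,1,0,3
2,1,3,3,1
2,0,2,3,1
[20] 2,3,0,1,0
1,0,1,3,1
0,3,1,2,2
3,2,1,1,3
2,1,3,3,1
2,0,2,3,1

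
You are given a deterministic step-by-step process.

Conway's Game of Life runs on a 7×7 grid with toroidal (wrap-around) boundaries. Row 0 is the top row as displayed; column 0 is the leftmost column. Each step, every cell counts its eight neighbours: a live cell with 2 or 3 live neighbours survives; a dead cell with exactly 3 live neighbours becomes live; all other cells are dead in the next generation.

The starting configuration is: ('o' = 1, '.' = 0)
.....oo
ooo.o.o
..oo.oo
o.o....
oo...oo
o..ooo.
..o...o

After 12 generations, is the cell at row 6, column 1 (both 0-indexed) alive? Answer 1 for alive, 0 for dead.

0

t=0: .....oo
ooo.o.o
..oo.oo
o.o....
oo...oo
o..ooo.
..o...o
t=1: ..oo...
.oo.o..
....oo.
..ooo..
..oo.o.
..ooo..
o..o...
t=2: ....o..
.oo.oo.
.o...o.
..o....
.o...o.
.o.....
.o.....
t=3: .ooooo.
.ooooo.
.o.ooo.
.oo....
.oo....
ooo....
.......
t=4: .o...o.
o.....o
o....o.
o...o..
...o...
o.o....
o...o..
t=5: .o...o.
oo...o.
oo...o.
....o.o
.o.o...
.o.o...
o.....o
t=6: .o...o.
..o.oo.
.o..oo.
.oo.ooo
o..oo..
.o.....
ooo...o
t=7: ...ooo.
.ooo..o
oo.....
.oo...o
o..oo.o
...o..o
..o...o
t=8: oo..ooo
.o.o.oo
...o..o
..oo.oo
.o.oo.o
..ooo.o
..o...o
t=9: .o.oo..
.o.o...
...o...
......o
.o....o
.o..o.o
..o....
t=10: .o.oo..
...o...
..o....
o......
......o
.oo..o.
ooo.oo.
t=11: oo...o.
...oo..
.......
.......
oo....o
..oooo.
o....oo
t=12: oo...o.
....o..
.......
o......
ooooooo
..ooo..
o.oo...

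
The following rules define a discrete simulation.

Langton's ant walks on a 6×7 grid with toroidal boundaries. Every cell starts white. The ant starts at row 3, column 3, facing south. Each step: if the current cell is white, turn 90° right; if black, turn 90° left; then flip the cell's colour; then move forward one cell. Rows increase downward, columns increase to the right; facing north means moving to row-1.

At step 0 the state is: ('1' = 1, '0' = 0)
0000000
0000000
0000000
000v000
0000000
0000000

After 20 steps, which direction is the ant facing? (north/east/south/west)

north

0) 0000000
0000000
0000000
000v000
0000000
0000000
1) 0000000
0000000
0000000
00<1000
0000000
0000000
2) 0000000
0000000
00^0000
0011000
0000000
0000000
3) 0000000
0000000
001>000
0011000
0000000
0000000
4) 0000000
0000000
0011000
001v000
0000000
0000000
5) 0000000
0000000
0011000
0010>00
0000000
0000000
6) 0000000
0000000
0011000
0010100
0000v00
0000000
7) 0000000
0000000
0011000
0010100
000<100
0000000
8) 0000000
0000000
0011000
001^100
0001100
0000000
9) 0000000
0000000
0011000
0011>00
0001100
0000000
10) 0000000
0000000
0011^00
0011000
0001100
0000000
11) 0000000
0000000
00111>0
0011000
0001100
0000000
12) 0000000
0000000
0011110
00110v0
0001100
0000000
13) 0000000
0000000
0011110
0011<10
0001100
0000000
14) 0000000
0000000
0011^10
0011110
0001100
0000000
15) 0000000
0000000
001<010
0011110
0001100
0000000
16) 0000000
0000000
0010010
001v110
0001100
0000000
17) 0000000
0000000
0010010
0010>10
0001100
0000000
18) 0000000
0000000
0010^10
0010010
0001100
0000000
19) 0000000
0000000
00101>0
0010010
0001100
0000000
20) 0000000
00000^0
0010100
0010010
0001100
0000000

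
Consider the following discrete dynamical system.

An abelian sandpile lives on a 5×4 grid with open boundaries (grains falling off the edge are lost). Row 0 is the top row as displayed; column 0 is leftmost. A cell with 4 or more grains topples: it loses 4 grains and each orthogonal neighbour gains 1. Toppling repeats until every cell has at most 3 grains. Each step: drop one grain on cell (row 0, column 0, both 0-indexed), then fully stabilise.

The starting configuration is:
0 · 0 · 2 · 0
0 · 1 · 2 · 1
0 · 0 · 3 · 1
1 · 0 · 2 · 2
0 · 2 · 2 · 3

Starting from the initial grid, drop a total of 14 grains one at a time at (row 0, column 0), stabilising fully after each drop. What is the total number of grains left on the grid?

[0] 0 · 0 · 2 · 0
0 · 1 · 2 · 1
0 · 0 · 3 · 1
1 · 0 · 2 · 2
0 · 2 · 2 · 3
[1] 1 · 0 · 2 · 0
0 · 1 · 2 · 1
0 · 0 · 3 · 1
1 · 0 · 2 · 2
0 · 2 · 2 · 3
[2] 2 · 0 · 2 · 0
0 · 1 · 2 · 1
0 · 0 · 3 · 1
1 · 0 · 2 · 2
0 · 2 · 2 · 3
[3] 3 · 0 · 2 · 0
0 · 1 · 2 · 1
0 · 0 · 3 · 1
1 · 0 · 2 · 2
0 · 2 · 2 · 3
[4] 0 · 1 · 2 · 0
1 · 1 · 2 · 1
0 · 0 · 3 · 1
1 · 0 · 2 · 2
0 · 2 · 2 · 3
[5] 1 · 1 · 2 · 0
1 · 1 · 2 · 1
0 · 0 · 3 · 1
1 · 0 · 2 · 2
0 · 2 · 2 · 3
[6] 2 · 1 · 2 · 0
1 · 1 · 2 · 1
0 · 0 · 3 · 1
1 · 0 · 2 · 2
0 · 2 · 2 · 3
[7] 3 · 1 · 2 · 0
1 · 1 · 2 · 1
0 · 0 · 3 · 1
1 · 0 · 2 · 2
0 · 2 · 2 · 3
[8] 0 · 2 · 2 · 0
2 · 1 · 2 · 1
0 · 0 · 3 · 1
1 · 0 · 2 · 2
0 · 2 · 2 · 3
[9] 1 · 2 · 2 · 0
2 · 1 · 2 · 1
0 · 0 · 3 · 1
1 · 0 · 2 · 2
0 · 2 · 2 · 3
[10] 2 · 2 · 2 · 0
2 · 1 · 2 · 1
0 · 0 · 3 · 1
1 · 0 · 2 · 2
0 · 2 · 2 · 3
[11] 3 · 2 · 2 · 0
2 · 1 · 2 · 1
0 · 0 · 3 · 1
1 · 0 · 2 · 2
0 · 2 · 2 · 3
[12] 0 · 3 · 2 · 0
3 · 1 · 2 · 1
0 · 0 · 3 · 1
1 · 0 · 2 · 2
0 · 2 · 2 · 3
[13] 1 · 3 · 2 · 0
3 · 1 · 2 · 1
0 · 0 · 3 · 1
1 · 0 · 2 · 2
0 · 2 · 2 · 3
[14] 2 · 3 · 2 · 0
3 · 1 · 2 · 1
0 · 0 · 3 · 1
1 · 0 · 2 · 2
0 · 2 · 2 · 3

30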